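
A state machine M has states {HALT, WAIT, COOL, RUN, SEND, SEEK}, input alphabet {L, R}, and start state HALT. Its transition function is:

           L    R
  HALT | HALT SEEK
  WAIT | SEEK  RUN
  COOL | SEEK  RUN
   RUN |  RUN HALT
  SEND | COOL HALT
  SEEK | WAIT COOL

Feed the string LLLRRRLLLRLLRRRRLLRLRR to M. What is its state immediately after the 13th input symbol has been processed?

SEEK

Trace: HALT -L-> HALT -L-> HALT -L-> HALT -R-> SEEK -R-> COOL -R-> RUN -L-> RUN -L-> RUN -L-> RUN -R-> HALT -L-> HALT -L-> HALT -R-> SEEK
After 13 symbols: SEEK.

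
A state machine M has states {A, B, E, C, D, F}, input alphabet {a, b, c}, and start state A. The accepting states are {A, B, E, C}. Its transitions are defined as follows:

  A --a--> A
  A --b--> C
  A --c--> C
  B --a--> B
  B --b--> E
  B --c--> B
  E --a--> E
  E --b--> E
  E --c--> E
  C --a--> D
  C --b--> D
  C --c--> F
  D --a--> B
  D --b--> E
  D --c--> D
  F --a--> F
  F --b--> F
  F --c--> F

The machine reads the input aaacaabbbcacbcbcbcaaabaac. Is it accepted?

Yes

Trace: A -a-> A -a-> A -a-> A -c-> C -a-> D -a-> B -b-> E -b-> E -b-> E -c-> E -a-> E -c-> E -b-> E -c-> E -b-> E -c-> E -b-> E -c-> E -a-> E -a-> E -a-> E -b-> E -a-> E -a-> E -c-> E
End state E is accepting.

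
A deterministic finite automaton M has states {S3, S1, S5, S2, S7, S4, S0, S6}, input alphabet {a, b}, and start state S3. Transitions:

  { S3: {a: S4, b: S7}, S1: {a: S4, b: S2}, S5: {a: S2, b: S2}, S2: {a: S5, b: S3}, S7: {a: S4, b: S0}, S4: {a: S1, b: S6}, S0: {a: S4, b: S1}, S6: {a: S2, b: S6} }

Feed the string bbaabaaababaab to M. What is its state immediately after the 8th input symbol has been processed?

start at S3
read 'b': S3 → S7
read 'b': S7 → S0
read 'a': S0 → S4
read 'a': S4 → S1
read 'b': S1 → S2
read 'a': S2 → S5
read 'a': S5 → S2
read 'a': S2 → S5
After 8 symbols: S5.

S5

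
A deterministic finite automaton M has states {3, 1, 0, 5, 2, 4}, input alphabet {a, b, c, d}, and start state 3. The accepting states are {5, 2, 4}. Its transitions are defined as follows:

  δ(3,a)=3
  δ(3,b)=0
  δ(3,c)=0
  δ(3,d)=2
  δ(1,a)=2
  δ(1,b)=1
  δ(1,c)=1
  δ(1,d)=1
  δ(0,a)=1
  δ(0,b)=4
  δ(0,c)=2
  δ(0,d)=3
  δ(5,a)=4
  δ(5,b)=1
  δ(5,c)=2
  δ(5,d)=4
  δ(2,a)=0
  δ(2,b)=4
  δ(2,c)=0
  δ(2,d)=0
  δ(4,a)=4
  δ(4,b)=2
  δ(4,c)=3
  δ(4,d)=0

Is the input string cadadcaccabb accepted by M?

start at 3
read 'c': 3 → 0
read 'a': 0 → 1
read 'd': 1 → 1
read 'a': 1 → 2
read 'd': 2 → 0
read 'c': 0 → 2
read 'a': 2 → 0
read 'c': 0 → 2
read 'c': 2 → 0
read 'a': 0 → 1
read 'b': 1 → 1
read 'b': 1 → 1
End state 1 is not accepting.

No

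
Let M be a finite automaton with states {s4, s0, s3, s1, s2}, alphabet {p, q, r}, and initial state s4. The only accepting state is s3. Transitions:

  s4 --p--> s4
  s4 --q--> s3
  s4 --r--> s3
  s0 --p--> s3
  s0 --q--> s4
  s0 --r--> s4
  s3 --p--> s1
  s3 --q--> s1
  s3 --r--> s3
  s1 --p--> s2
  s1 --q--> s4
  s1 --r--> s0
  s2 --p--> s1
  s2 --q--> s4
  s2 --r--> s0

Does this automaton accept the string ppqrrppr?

No

Trace: s4 -p-> s4 -p-> s4 -q-> s3 -r-> s3 -r-> s3 -p-> s1 -p-> s2 -r-> s0
End state s0 is not accepting.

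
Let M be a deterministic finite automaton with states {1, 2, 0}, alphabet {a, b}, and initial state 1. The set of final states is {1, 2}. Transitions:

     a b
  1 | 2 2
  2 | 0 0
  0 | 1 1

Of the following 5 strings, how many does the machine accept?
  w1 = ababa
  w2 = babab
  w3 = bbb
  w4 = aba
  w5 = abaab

2

w1: Trace: 1 -a-> 2 -b-> 0 -a-> 1 -b-> 2 -a-> 0  → end 0, rejected
w2: Trace: 1 -b-> 2 -a-> 0 -b-> 1 -a-> 2 -b-> 0  → end 0, rejected
w3: Trace: 1 -b-> 2 -b-> 0 -b-> 1  → end 1, accepted
w4: Trace: 1 -a-> 2 -b-> 0 -a-> 1  → end 1, accepted
w5: Trace: 1 -a-> 2 -b-> 0 -a-> 1 -a-> 2 -b-> 0  → end 0, rejected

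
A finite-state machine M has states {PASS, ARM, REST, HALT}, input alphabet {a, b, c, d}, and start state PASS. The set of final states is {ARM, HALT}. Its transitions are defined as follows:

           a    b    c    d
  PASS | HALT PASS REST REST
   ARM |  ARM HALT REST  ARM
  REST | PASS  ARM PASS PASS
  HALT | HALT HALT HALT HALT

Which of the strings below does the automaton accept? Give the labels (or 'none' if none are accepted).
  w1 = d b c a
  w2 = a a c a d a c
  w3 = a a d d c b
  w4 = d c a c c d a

w2, w3, w4

w1: PASS → REST → ARM → REST → PASS  → end PASS, rejected
w2: PASS → HALT → HALT → HALT → HALT → HALT → HALT → HALT  → end HALT, accepted
w3: PASS → HALT → HALT → HALT → HALT → HALT → HALT  → end HALT, accepted
w4: PASS → REST → PASS → HALT → HALT → HALT → HALT → HALT  → end HALT, accepted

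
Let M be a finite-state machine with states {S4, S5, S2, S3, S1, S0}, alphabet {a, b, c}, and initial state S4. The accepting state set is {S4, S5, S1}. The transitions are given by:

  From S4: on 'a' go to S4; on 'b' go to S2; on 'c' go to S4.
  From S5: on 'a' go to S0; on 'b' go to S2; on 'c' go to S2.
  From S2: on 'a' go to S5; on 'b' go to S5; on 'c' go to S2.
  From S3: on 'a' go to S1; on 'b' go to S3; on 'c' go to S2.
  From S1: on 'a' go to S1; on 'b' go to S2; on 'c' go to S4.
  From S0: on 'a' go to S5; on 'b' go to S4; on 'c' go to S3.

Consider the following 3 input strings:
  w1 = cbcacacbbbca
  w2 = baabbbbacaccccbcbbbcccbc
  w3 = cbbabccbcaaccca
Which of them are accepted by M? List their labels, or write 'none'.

w1, w3

w1:
  start at S4
  read 'c': S4 → S4
  read 'b': S4 → S2
  read 'c': S2 → S2
  read 'a': S2 → S5
  read 'c': S5 → S2
  read 'a': S2 → S5
  read 'c': S5 → S2
  read 'b': S2 → S5
  read 'b': S5 → S2
  read 'b': S2 → S5
  read 'c': S5 → S2
  read 'a': S2 → S5
  end S5, accepted
w2:
  start at S4
  read 'b': S4 → S2
  read 'a': S2 → S5
  read 'a': S5 → S0
  read 'b': S0 → S4
  read 'b': S4 → S2
  read 'b': S2 → S5
  read 'b': S5 → S2
  read 'a': S2 → S5
  read 'c': S5 → S2
  read 'a': S2 → S5
  read 'c': S5 → S2
  read 'c': S2 → S2
  read 'c': S2 → S2
  read 'c': S2 → S2
  read 'b': S2 → S5
  read 'c': S5 → S2
  read 'b': S2 → S5
  read 'b': S5 → S2
  read 'b': S2 → S5
  read 'c': S5 → S2
  read 'c': S2 → S2
  read 'c': S2 → S2
  read 'b': S2 → S5
  read 'c': S5 → S2
  end S2, rejected
w3:
  start at S4
  read 'c': S4 → S4
  read 'b': S4 → S2
  read 'b': S2 → S5
  read 'a': S5 → S0
  read 'b': S0 → S4
  read 'c': S4 → S4
  read 'c': S4 → S4
  read 'b': S4 → S2
  read 'c': S2 → S2
  read 'a': S2 → S5
  read 'a': S5 → S0
  read 'c': S0 → S3
  read 'c': S3 → S2
  read 'c': S2 → S2
  read 'a': S2 → S5
  end S5, accepted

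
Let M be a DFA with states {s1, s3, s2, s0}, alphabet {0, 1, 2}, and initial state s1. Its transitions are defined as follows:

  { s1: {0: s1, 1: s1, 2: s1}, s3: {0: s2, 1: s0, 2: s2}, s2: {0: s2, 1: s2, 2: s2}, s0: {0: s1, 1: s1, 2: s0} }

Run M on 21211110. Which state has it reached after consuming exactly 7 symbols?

s1 → s1 → s1 → s1 → s1 → s1 → s1 → s1
After 7 symbols: s1.

s1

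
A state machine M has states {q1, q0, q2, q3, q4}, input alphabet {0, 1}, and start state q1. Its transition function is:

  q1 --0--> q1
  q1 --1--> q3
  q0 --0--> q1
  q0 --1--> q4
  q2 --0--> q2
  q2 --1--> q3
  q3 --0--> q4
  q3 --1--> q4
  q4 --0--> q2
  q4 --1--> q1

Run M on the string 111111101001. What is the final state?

q1 → q3 → q4 → q1 → q3 → q4 → q1 → q3 → q4 → q1 → q1 → q1 → q3

q3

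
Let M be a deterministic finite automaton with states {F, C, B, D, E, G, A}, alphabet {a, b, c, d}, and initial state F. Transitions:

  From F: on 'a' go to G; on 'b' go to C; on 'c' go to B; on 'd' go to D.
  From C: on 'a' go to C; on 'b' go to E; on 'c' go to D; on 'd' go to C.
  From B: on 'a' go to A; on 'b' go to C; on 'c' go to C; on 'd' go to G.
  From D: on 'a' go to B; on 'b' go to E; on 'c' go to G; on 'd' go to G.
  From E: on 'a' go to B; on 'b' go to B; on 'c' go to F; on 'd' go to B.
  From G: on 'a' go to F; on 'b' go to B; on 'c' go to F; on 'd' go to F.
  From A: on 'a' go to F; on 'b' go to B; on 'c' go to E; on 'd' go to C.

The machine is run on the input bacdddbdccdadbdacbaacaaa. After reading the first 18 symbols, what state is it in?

B

start at F
read 'b': F → C
read 'a': C → C
read 'c': C → D
read 'd': D → G
read 'd': G → F
read 'd': F → D
read 'b': D → E
read 'd': E → B
read 'c': B → C
read 'c': C → D
read 'd': D → G
read 'a': G → F
read 'd': F → D
read 'b': D → E
read 'd': E → B
read 'a': B → A
read 'c': A → E
read 'b': E → B
After 18 symbols: B.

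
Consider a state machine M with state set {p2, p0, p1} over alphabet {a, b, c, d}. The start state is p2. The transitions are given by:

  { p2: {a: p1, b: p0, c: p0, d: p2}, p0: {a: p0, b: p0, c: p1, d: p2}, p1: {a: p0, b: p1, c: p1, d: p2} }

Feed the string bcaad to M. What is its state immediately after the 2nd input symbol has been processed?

start at p2
read 'b': p2 → p0
read 'c': p0 → p1
After 2 symbols: p1.

p1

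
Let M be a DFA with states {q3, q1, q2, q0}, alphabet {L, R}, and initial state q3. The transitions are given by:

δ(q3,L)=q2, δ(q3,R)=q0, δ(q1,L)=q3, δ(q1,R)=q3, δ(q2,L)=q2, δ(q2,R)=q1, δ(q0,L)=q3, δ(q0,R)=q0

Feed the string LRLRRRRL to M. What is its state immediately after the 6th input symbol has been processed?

q0

q3 → q2 → q1 → q3 → q0 → q0 → q0
After 6 symbols: q0.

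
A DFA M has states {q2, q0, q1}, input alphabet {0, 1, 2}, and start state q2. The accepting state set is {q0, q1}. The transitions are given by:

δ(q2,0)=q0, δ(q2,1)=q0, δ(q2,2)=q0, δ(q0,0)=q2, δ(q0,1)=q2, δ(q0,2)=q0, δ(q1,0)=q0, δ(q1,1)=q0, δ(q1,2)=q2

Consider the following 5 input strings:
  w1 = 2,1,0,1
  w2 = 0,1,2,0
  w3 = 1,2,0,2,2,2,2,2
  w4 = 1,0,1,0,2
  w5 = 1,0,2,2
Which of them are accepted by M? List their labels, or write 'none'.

w3, w4, w5

w1:
  start at q2
  read '2': q2 → q0
  read '1': q0 → q2
  read '0': q2 → q0
  read '1': q0 → q2
  end q2, rejected
w2:
  start at q2
  read '0': q2 → q0
  read '1': q0 → q2
  read '2': q2 → q0
  read '0': q0 → q2
  end q2, rejected
w3:
  start at q2
  read '1': q2 → q0
  read '2': q0 → q0
  read '0': q0 → q2
  read '2': q2 → q0
  read '2': q0 → q0
  read '2': q0 → q0
  read '2': q0 → q0
  read '2': q0 → q0
  end q0, accepted
w4:
  start at q2
  read '1': q2 → q0
  read '0': q0 → q2
  read '1': q2 → q0
  read '0': q0 → q2
  read '2': q2 → q0
  end q0, accepted
w5:
  start at q2
  read '1': q2 → q0
  read '0': q0 → q2
  read '2': q2 → q0
  read '2': q0 → q0
  end q0, accepted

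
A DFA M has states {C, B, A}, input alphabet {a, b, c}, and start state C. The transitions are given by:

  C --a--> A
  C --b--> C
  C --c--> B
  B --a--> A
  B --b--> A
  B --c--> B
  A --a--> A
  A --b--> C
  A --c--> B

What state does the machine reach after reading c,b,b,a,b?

C

C → B → A → C → A → C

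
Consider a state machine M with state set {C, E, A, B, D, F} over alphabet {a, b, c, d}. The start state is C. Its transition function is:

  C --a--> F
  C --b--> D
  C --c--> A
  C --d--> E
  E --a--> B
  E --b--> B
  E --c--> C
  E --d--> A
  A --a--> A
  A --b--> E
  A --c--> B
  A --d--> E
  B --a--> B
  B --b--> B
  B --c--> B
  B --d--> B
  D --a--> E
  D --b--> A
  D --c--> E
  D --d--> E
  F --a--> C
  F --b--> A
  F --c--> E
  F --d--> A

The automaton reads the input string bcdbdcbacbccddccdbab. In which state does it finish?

B

C → D → E → A → E → A → B → B → B → B → B → B → B → B → B → B → B → B → B → B → B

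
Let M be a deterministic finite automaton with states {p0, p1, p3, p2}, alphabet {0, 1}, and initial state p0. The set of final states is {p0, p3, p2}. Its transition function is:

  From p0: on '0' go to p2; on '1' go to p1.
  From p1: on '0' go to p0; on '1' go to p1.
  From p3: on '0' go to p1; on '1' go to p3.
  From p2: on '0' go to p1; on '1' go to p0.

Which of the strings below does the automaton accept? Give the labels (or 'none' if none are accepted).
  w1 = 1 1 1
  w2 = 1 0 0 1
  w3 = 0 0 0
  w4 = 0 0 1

w2, w3

w1:
  start at p0
  read '1': p0 → p1
  read '1': p1 → p1
  read '1': p1 → p1
  end p1, rejected
w2:
  start at p0
  read '1': p0 → p1
  read '0': p1 → p0
  read '0': p0 → p2
  read '1': p2 → p0
  end p0, accepted
w3:
  start at p0
  read '0': p0 → p2
  read '0': p2 → p1
  read '0': p1 → p0
  end p0, accepted
w4:
  start at p0
  read '0': p0 → p2
  read '0': p2 → p1
  read '1': p1 → p1
  end p1, rejected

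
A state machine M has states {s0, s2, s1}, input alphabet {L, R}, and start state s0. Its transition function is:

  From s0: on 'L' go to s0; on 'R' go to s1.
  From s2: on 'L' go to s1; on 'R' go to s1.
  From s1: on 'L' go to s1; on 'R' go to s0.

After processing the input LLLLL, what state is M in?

s0

Trace: s0 -L-> s0 -L-> s0 -L-> s0 -L-> s0 -L-> s0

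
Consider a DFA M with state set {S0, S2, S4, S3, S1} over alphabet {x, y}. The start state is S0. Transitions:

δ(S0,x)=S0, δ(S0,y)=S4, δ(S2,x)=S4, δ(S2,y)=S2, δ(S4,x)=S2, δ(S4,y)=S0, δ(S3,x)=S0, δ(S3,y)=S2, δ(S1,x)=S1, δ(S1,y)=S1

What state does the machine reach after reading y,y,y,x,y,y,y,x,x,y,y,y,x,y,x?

start at S0
read 'y': S0 → S4
read 'y': S4 → S0
read 'y': S0 → S4
read 'x': S4 → S2
read 'y': S2 → S2
read 'y': S2 → S2
read 'y': S2 → S2
read 'x': S2 → S4
read 'x': S4 → S2
read 'y': S2 → S2
read 'y': S2 → S2
read 'y': S2 → S2
read 'x': S2 → S4
read 'y': S4 → S0
read 'x': S0 → S0

S0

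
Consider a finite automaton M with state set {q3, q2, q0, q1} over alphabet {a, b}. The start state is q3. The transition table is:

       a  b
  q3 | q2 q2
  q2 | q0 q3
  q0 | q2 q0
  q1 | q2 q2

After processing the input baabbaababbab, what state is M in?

q0

q3 → q2 → q0 → q2 → q3 → q2 → q0 → q2 → q3 → q2 → q3 → q2 → q0 → q0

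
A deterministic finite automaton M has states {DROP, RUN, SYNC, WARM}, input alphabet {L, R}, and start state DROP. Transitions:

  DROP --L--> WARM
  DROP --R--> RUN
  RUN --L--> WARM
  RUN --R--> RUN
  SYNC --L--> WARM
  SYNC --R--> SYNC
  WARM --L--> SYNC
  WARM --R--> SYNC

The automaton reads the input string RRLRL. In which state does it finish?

WARM

Trace: DROP -R-> RUN -R-> RUN -L-> WARM -R-> SYNC -L-> WARM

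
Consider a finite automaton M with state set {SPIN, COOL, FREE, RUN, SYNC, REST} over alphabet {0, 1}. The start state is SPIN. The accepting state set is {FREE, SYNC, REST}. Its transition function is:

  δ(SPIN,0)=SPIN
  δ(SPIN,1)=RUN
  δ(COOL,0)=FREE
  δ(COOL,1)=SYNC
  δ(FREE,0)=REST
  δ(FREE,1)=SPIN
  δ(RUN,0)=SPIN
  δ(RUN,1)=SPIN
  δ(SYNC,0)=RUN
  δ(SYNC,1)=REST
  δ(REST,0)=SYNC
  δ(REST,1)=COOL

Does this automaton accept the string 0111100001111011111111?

Trace: SPIN -0-> SPIN -1-> RUN -1-> SPIN -1-> RUN -1-> SPIN -0-> SPIN -0-> SPIN -0-> SPIN -0-> SPIN -1-> RUN -1-> SPIN -1-> RUN -1-> SPIN -0-> SPIN -1-> RUN -1-> SPIN -1-> RUN -1-> SPIN -1-> RUN -1-> SPIN -1-> RUN -1-> SPIN
End state SPIN is not accepting.

No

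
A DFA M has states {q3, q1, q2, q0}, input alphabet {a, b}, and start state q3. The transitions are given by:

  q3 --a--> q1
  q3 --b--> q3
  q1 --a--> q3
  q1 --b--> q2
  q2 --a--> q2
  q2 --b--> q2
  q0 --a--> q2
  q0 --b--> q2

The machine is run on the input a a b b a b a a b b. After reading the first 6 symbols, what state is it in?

start at q3
read 'a': q3 → q1
read 'a': q1 → q3
read 'b': q3 → q3
read 'b': q3 → q3
read 'a': q3 → q1
read 'b': q1 → q2
After 6 symbols: q2.

q2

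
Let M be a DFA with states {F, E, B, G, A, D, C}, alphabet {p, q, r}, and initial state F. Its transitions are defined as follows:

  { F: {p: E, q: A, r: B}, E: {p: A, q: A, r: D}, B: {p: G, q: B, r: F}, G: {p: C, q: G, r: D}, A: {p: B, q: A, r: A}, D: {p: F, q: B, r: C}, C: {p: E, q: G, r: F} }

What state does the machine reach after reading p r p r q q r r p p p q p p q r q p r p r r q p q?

B

F → E → D → F → B → B → B → F → B → G → C → E → A → B → G → G → D → B → G → D → F → B → F → A → B → B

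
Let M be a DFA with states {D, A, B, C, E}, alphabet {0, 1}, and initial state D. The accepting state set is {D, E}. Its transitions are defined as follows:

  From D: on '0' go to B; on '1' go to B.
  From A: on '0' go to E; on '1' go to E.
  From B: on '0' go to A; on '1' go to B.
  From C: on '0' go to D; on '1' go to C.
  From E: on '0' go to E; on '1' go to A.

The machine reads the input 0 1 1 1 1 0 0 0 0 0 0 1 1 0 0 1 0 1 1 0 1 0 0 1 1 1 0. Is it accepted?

Yes

D → B → B → B → B → B → A → E → E → E → E → E → A → E → E → E → A → E → A → E → E → A → E → E → A → E → A → E
End state E is accepting.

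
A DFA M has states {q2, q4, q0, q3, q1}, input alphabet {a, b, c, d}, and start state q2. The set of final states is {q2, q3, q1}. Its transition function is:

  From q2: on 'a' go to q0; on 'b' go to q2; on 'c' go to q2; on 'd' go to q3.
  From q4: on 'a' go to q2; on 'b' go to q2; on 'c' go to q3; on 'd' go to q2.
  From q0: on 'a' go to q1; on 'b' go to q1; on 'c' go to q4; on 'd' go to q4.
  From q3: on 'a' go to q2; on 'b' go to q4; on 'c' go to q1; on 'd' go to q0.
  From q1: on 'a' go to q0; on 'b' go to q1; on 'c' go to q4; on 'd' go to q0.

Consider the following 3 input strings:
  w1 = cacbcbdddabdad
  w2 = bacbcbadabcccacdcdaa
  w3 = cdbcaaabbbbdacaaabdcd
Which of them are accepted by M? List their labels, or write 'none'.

w1, w3

w1:
  start at q2
  read 'c': q2 → q2
  read 'a': q2 → q0
  read 'c': q0 → q4
  read 'b': q4 → q2
  read 'c': q2 → q2
  read 'b': q2 → q2
  read 'd': q2 → q3
  read 'd': q3 → q0
  read 'd': q0 → q4
  read 'a': q4 → q2
  read 'b': q2 → q2
  read 'd': q2 → q3
  read 'a': q3 → q2
  read 'd': q2 → q3
  end q3, accepted
w2:
  start at q2
  read 'b': q2 → q2
  read 'a': q2 → q0
  read 'c': q0 → q4
  read 'b': q4 → q2
  read 'c': q2 → q2
  read 'b': q2 → q2
  read 'a': q2 → q0
  read 'd': q0 → q4
  read 'a': q4 → q2
  read 'b': q2 → q2
  read 'c': q2 → q2
  read 'c': q2 → q2
  read 'c': q2 → q2
  read 'a': q2 → q0
  read 'c': q0 → q4
  read 'd': q4 → q2
  read 'c': q2 → q2
  read 'd': q2 → q3
  read 'a': q3 → q2
  read 'a': q2 → q0
  end q0, rejected
w3:
  start at q2
  read 'c': q2 → q2
  read 'd': q2 → q3
  read 'b': q3 → q4
  read 'c': q4 → q3
  read 'a': q3 → q2
  read 'a': q2 → q0
  read 'a': q0 → q1
  read 'b': q1 → q1
  read 'b': q1 → q1
  read 'b': q1 → q1
  read 'b': q1 → q1
  read 'd': q1 → q0
  read 'a': q0 → q1
  read 'c': q1 → q4
  read 'a': q4 → q2
  read 'a': q2 → q0
  read 'a': q0 → q1
  read 'b': q1 → q1
  read 'd': q1 → q0
  read 'c': q0 → q4
  read 'd': q4 → q2
  end q2, accepted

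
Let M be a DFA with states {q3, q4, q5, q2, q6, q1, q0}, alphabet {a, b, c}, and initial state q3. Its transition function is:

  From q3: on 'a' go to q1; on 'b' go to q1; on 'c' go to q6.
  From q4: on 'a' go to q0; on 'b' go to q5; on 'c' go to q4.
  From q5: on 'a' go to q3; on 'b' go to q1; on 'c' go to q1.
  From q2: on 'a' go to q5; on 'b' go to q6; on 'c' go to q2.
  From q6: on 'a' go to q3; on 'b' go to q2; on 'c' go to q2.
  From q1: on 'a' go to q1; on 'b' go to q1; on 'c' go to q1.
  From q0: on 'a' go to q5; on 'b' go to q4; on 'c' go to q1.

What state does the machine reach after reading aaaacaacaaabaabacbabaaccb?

q3 → q1 → q1 → q1 → q1 → q1 → q1 → q1 → q1 → q1 → q1 → q1 → q1 → q1 → q1 → q1 → q1 → q1 → q1 → q1 → q1 → q1 → q1 → q1 → q1 → q1

q1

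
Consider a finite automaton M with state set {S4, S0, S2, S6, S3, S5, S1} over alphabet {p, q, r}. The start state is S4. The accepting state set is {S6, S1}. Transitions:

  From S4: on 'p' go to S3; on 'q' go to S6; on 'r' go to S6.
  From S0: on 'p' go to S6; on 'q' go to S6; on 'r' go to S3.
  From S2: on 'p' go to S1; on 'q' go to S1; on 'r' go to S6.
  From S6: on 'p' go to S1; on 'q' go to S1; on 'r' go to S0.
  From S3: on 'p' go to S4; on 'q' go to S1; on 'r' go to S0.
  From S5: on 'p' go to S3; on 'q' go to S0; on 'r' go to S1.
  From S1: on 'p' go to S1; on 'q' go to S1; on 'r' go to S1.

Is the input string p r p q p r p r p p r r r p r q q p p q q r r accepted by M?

start at S4
read 'p': S4 → S3
read 'r': S3 → S0
read 'p': S0 → S6
read 'q': S6 → S1
read 'p': S1 → S1
read 'r': S1 → S1
read 'p': S1 → S1
read 'r': S1 → S1
read 'p': S1 → S1
read 'p': S1 → S1
read 'r': S1 → S1
read 'r': S1 → S1
read 'r': S1 → S1
read 'p': S1 → S1
read 'r': S1 → S1
read 'q': S1 → S1
read 'q': S1 → S1
read 'p': S1 → S1
read 'p': S1 → S1
read 'q': S1 → S1
read 'q': S1 → S1
read 'r': S1 → S1
read 'r': S1 → S1
End state S1 is accepting.

Yes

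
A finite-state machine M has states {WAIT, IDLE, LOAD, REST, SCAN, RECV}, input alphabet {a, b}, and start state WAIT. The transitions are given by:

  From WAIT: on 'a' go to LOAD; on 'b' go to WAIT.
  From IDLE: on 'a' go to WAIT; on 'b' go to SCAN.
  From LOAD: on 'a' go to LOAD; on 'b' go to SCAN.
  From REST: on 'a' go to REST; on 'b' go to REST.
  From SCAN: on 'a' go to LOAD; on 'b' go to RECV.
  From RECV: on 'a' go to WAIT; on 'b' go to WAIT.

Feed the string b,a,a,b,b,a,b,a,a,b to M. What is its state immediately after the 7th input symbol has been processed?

start at WAIT
read 'b': WAIT → WAIT
read 'a': WAIT → LOAD
read 'a': LOAD → LOAD
read 'b': LOAD → SCAN
read 'b': SCAN → RECV
read 'a': RECV → WAIT
read 'b': WAIT → WAIT
After 7 symbols: WAIT.

WAIT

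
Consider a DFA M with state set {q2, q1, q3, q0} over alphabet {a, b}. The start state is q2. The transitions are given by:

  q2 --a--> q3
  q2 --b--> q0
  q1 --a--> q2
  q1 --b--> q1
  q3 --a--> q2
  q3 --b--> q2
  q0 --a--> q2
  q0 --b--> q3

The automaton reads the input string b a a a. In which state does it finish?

q2 → q0 → q2 → q3 → q2

q2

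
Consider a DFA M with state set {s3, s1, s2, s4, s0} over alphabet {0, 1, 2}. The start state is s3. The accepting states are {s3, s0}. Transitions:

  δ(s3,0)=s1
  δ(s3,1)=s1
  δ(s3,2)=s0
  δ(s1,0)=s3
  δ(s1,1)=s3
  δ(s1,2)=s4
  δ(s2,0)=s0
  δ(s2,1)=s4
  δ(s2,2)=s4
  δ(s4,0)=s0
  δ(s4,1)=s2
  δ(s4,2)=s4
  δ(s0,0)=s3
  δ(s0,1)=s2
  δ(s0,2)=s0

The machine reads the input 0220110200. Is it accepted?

No

start at s3
read '0': s3 → s1
read '2': s1 → s4
read '2': s4 → s4
read '0': s4 → s0
read '1': s0 → s2
read '1': s2 → s4
read '0': s4 → s0
read '2': s0 → s0
read '0': s0 → s3
read '0': s3 → s1
End state s1 is not accepting.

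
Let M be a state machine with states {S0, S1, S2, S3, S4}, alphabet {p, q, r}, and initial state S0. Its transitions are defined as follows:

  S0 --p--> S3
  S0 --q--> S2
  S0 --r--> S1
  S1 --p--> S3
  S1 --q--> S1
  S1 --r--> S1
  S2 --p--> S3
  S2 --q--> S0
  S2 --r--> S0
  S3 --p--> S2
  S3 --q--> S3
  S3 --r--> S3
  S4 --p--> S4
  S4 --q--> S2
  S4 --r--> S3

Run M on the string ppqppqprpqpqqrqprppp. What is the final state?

S3

start at S0
read 'p': S0 → S3
read 'p': S3 → S2
read 'q': S2 → S0
read 'p': S0 → S3
read 'p': S3 → S2
read 'q': S2 → S0
read 'p': S0 → S3
read 'r': S3 → S3
read 'p': S3 → S2
read 'q': S2 → S0
read 'p': S0 → S3
read 'q': S3 → S3
read 'q': S3 → S3
read 'r': S3 → S3
read 'q': S3 → S3
read 'p': S3 → S2
read 'r': S2 → S0
read 'p': S0 → S3
read 'p': S3 → S2
read 'p': S2 → S3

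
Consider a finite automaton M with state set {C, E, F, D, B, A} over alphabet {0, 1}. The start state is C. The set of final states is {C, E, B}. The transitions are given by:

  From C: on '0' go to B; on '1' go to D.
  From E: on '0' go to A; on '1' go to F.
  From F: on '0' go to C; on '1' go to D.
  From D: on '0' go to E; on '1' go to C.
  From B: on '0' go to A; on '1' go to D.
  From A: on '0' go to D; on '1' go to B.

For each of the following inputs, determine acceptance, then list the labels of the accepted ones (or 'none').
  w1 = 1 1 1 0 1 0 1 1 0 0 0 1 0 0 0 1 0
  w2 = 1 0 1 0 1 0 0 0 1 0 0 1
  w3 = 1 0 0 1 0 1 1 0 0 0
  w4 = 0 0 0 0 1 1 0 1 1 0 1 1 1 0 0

w1: Trace: C -1-> D -1-> C -1-> D -0-> E -1-> F -0-> C -1-> D -1-> C -0-> B -0-> A -0-> D -1-> C -0-> B -0-> A -0-> D -1-> C -0-> B  → end B, accepted
w2: Trace: C -1-> D -0-> E -1-> F -0-> C -1-> D -0-> E -0-> A -0-> D -1-> C -0-> B -0-> A -1-> B  → end B, accepted
w3: Trace: C -1-> D -0-> E -0-> A -1-> B -0-> A -1-> B -1-> D -0-> E -0-> A -0-> D  → end D, rejected
w4: Trace: C -0-> B -0-> A -0-> D -0-> E -1-> F -1-> D -0-> E -1-> F -1-> D -0-> E -1-> F -1-> D -1-> C -0-> B -0-> A  → end A, rejected

w1, w2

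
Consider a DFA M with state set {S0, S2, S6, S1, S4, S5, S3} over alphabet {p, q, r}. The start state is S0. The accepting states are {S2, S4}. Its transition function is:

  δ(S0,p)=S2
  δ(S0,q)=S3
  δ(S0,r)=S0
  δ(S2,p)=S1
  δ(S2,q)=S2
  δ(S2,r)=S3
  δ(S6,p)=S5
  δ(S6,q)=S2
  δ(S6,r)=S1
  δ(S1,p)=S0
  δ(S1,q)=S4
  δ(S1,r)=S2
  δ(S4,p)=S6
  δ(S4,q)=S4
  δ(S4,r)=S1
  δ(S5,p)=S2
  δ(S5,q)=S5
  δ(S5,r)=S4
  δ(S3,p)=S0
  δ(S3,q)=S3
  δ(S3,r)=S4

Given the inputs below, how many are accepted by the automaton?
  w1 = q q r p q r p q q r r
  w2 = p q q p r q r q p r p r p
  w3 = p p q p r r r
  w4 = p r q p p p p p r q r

w1:
  start at S0
  read 'q': S0 → S3
  read 'q': S3 → S3
  read 'r': S3 → S4
  read 'p': S4 → S6
  read 'q': S6 → S2
  read 'r': S2 → S3
  read 'p': S3 → S0
  read 'q': S0 → S3
  read 'q': S3 → S3
  read 'r': S3 → S4
  read 'r': S4 → S1
  end S1, rejected
w2:
  start at S0
  read 'p': S0 → S2
  read 'q': S2 → S2
  read 'q': S2 → S2
  read 'p': S2 → S1
  read 'r': S1 → S2
  read 'q': S2 → S2
  read 'r': S2 → S3
  read 'q': S3 → S3
  read 'p': S3 → S0
  read 'r': S0 → S0
  read 'p': S0 → S2
  read 'r': S2 → S3
  read 'p': S3 → S0
  end S0, rejected
w3:
  start at S0
  read 'p': S0 → S2
  read 'p': S2 → S1
  read 'q': S1 → S4
  read 'p': S4 → S6
  read 'r': S6 → S1
  read 'r': S1 → S2
  read 'r': S2 → S3
  end S3, rejected
w4:
  start at S0
  read 'p': S0 → S2
  read 'r': S2 → S3
  read 'q': S3 → S3
  read 'p': S3 → S0
  read 'p': S0 → S2
  read 'p': S2 → S1
  read 'p': S1 → S0
  read 'p': S0 → S2
  read 'r': S2 → S3
  read 'q': S3 → S3
  read 'r': S3 → S4
  end S4, accepted

1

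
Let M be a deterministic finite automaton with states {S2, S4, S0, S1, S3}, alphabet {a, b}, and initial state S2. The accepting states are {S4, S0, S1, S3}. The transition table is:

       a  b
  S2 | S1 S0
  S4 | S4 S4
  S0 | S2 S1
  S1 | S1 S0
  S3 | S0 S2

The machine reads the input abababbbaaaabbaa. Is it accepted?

Yes

start at S2
read 'a': S2 → S1
read 'b': S1 → S0
read 'a': S0 → S2
read 'b': S2 → S0
read 'a': S0 → S2
read 'b': S2 → S0
read 'b': S0 → S1
read 'b': S1 → S0
read 'a': S0 → S2
read 'a': S2 → S1
read 'a': S1 → S1
read 'a': S1 → S1
read 'b': S1 → S0
read 'b': S0 → S1
read 'a': S1 → S1
read 'a': S1 → S1
End state S1 is accepting.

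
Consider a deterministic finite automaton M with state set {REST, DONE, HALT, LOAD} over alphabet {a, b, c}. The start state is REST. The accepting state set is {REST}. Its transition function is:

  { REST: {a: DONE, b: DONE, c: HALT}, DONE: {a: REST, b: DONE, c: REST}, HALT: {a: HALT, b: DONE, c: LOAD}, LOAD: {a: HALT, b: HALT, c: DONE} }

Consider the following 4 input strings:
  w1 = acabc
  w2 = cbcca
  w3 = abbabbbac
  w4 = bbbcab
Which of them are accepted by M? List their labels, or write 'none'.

w1

w1: Trace: REST -a-> DONE -c-> REST -a-> DONE -b-> DONE -c-> REST  → end REST, accepted
w2: Trace: REST -c-> HALT -b-> DONE -c-> REST -c-> HALT -a-> HALT  → end HALT, rejected
w3: Trace: REST -a-> DONE -b-> DONE -b-> DONE -a-> REST -b-> DONE -b-> DONE -b-> DONE -a-> REST -c-> HALT  → end HALT, rejected
w4: Trace: REST -b-> DONE -b-> DONE -b-> DONE -c-> REST -a-> DONE -b-> DONE  → end DONE, rejected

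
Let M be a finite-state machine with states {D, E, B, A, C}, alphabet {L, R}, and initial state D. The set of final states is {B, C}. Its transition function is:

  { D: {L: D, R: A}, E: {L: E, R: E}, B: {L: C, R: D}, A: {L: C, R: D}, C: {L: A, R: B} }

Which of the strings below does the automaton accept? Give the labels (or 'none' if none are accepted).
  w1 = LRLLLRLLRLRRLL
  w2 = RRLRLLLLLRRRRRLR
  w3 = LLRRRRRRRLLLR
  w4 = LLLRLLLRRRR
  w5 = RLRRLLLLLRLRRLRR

w1:
  start at D
  read 'L': D → D
  read 'R': D → A
  read 'L': A → C
  read 'L': C → A
  read 'L': A → C
  read 'R': C → B
  read 'L': B → C
  read 'L': C → A
  read 'R': A → D
  read 'L': D → D
  read 'R': D → A
  read 'R': A → D
  read 'L': D → D
  read 'L': D → D
  end D, rejected
w2:
  start at D
  read 'R': D → A
  read 'R': A → D
  read 'L': D → D
  read 'R': D → A
  read 'L': A → C
  read 'L': C → A
  read 'L': A → C
  read 'L': C → A
  read 'L': A → C
  read 'R': C → B
  read 'R': B → D
  read 'R': D → A
  read 'R': A → D
  read 'R': D → A
  read 'L': A → C
  read 'R': C → B
  end B, accepted
w3:
  start at D
  read 'L': D → D
  read 'L': D → D
  read 'R': D → A
  read 'R': A → D
  read 'R': D → A
  read 'R': A → D
  read 'R': D → A
  read 'R': A → D
  read 'R': D → A
  read 'L': A → C
  read 'L': C → A
  read 'L': A → C
  read 'R': C → B
  end B, accepted
w4:
  start at D
  read 'L': D → D
  read 'L': D → D
  read 'L': D → D
  read 'R': D → A
  read 'L': A → C
  read 'L': C → A
  read 'L': A → C
  read 'R': C → B
  read 'R': B → D
  read 'R': D → A
  read 'R': A → D
  end D, rejected
w5:
  start at D
  read 'R': D → A
  read 'L': A → C
  read 'R': C → B
  read 'R': B → D
  read 'L': D → D
  read 'L': D → D
  read 'L': D → D
  read 'L': D → D
  read 'L': D → D
  read 'R': D → A
  read 'L': A → C
  read 'R': C → B
  read 'R': B → D
  read 'L': D → D
  read 'R': D → A
  read 'R': A → D
  end D, rejected

w2, w3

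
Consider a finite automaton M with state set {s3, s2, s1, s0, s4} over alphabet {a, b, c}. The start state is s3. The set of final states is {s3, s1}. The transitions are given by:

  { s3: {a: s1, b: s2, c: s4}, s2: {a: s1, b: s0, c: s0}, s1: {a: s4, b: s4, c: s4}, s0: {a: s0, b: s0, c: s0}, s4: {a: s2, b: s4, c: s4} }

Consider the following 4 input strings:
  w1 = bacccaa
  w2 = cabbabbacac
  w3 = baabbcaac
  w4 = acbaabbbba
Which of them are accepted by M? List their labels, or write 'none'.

w1

w1: s3 → s2 → s1 → s4 → s4 → s4 → s2 → s1  → end s1, accepted
w2: s3 → s4 → s2 → s0 → s0 → s0 → s0 → s0 → s0 → s0 → s0 → s0  → end s0, rejected
w3: s3 → s2 → s1 → s4 → s4 → s4 → s4 → s2 → s1 → s4  → end s4, rejected
w4: s3 → s1 → s4 → s4 → s2 → s1 → s4 → s4 → s4 → s4 → s2  → end s2, rejected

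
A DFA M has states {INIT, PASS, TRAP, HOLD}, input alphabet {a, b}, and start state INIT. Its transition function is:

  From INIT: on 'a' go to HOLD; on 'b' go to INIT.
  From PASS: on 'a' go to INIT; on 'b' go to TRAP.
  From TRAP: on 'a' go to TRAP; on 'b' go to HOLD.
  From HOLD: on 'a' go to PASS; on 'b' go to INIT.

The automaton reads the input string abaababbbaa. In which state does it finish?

INIT → HOLD → INIT → HOLD → PASS → TRAP → TRAP → HOLD → INIT → INIT → HOLD → PASS

PASS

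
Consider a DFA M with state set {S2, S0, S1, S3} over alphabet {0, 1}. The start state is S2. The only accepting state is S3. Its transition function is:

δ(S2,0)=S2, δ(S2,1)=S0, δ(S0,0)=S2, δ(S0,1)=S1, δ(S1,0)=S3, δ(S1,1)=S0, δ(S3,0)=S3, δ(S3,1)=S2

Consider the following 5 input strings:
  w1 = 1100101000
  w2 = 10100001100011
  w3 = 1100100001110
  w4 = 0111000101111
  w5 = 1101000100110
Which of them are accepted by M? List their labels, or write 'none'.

w1: Trace: S2 -1-> S0 -1-> S1 -0-> S3 -0-> S3 -1-> S2 -0-> S2 -1-> S0 -0-> S2 -0-> S2 -0-> S2  → end S2, rejected
w2: Trace: S2 -1-> S0 -0-> S2 -1-> S0 -0-> S2 -0-> S2 -0-> S2 -0-> S2 -1-> S0 -1-> S1 -0-> S3 -0-> S3 -0-> S3 -1-> S2 -1-> S0  → end S0, rejected
w3: Trace: S2 -1-> S0 -1-> S1 -0-> S3 -0-> S3 -1-> S2 -0-> S2 -0-> S2 -0-> S2 -0-> S2 -1-> S0 -1-> S1 -1-> S0 -0-> S2  → end S2, rejected
w4: Trace: S2 -0-> S2 -1-> S0 -1-> S1 -1-> S0 -0-> S2 -0-> S2 -0-> S2 -1-> S0 -0-> S2 -1-> S0 -1-> S1 -1-> S0 -1-> S1  → end S1, rejected
w5: Trace: S2 -1-> S0 -1-> S1 -0-> S3 -1-> S2 -0-> S2 -0-> S2 -0-> S2 -1-> S0 -0-> S2 -0-> S2 -1-> S0 -1-> S1 -0-> S3  → end S3, accepted

w5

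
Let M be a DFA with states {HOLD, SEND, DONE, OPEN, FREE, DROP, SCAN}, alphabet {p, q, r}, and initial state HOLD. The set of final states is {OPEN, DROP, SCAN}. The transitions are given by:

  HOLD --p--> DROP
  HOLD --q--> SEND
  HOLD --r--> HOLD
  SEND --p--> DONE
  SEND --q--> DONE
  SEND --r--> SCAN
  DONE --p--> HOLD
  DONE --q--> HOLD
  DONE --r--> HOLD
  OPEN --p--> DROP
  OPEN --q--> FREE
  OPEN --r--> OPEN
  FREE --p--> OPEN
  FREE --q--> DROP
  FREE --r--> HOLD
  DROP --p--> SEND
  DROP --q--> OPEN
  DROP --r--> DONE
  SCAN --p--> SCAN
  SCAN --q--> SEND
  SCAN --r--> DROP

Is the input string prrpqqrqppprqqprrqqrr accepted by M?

start at HOLD
read 'p': HOLD → DROP
read 'r': DROP → DONE
read 'r': DONE → HOLD
read 'p': HOLD → DROP
read 'q': DROP → OPEN
read 'q': OPEN → FREE
read 'r': FREE → HOLD
read 'q': HOLD → SEND
read 'p': SEND → DONE
read 'p': DONE → HOLD
read 'p': HOLD → DROP
read 'r': DROP → DONE
read 'q': DONE → HOLD
read 'q': HOLD → SEND
read 'p': SEND → DONE
read 'r': DONE → HOLD
read 'r': HOLD → HOLD
read 'q': HOLD → SEND
read 'q': SEND → DONE
read 'r': DONE → HOLD
read 'r': HOLD → HOLD
End state HOLD is not accepting.

No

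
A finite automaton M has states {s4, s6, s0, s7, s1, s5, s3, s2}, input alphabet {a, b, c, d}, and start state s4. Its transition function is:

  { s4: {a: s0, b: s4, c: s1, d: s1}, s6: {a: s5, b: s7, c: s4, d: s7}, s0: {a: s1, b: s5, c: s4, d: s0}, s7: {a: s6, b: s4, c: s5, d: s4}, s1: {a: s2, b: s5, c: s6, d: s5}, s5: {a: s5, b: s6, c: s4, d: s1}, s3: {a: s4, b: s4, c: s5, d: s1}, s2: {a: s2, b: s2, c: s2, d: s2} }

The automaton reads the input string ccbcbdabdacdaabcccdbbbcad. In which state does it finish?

s2

s4 → s1 → s6 → s7 → s5 → s6 → s7 → s6 → s7 → s4 → s0 → s4 → s1 → s2 → s2 → s2 → s2 → s2 → s2 → s2 → s2 → s2 → s2 → s2 → s2 → s2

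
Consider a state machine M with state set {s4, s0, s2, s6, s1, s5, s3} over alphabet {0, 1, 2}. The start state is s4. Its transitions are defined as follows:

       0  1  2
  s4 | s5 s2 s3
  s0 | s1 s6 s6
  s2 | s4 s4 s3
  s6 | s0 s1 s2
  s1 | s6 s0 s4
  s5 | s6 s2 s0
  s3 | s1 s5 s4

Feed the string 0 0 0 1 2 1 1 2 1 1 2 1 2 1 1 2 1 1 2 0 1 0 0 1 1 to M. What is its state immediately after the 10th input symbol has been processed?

s4 → s5 → s6 → s0 → s6 → s2 → s4 → s2 → s3 → s5 → s2
After 10 symbols: s2.

s2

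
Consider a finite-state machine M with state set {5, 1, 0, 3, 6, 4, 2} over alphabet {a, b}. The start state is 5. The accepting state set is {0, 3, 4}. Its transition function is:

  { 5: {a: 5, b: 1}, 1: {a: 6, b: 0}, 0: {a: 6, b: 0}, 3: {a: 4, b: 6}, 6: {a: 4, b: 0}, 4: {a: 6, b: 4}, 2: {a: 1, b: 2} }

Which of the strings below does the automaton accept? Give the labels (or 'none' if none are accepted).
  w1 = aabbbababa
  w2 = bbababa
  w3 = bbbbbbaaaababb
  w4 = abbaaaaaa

w3, w4

w1: Trace: 5 -a-> 5 -a-> 5 -b-> 1 -b-> 0 -b-> 0 -a-> 6 -b-> 0 -a-> 6 -b-> 0 -a-> 6  → end 6, rejected
w2: Trace: 5 -b-> 1 -b-> 0 -a-> 6 -b-> 0 -a-> 6 -b-> 0 -a-> 6  → end 6, rejected
w3: Trace: 5 -b-> 1 -b-> 0 -b-> 0 -b-> 0 -b-> 0 -b-> 0 -a-> 6 -a-> 4 -a-> 6 -a-> 4 -b-> 4 -a-> 6 -b-> 0 -b-> 0  → end 0, accepted
w4: Trace: 5 -a-> 5 -b-> 1 -b-> 0 -a-> 6 -a-> 4 -a-> 6 -a-> 4 -a-> 6 -a-> 4  → end 4, accepted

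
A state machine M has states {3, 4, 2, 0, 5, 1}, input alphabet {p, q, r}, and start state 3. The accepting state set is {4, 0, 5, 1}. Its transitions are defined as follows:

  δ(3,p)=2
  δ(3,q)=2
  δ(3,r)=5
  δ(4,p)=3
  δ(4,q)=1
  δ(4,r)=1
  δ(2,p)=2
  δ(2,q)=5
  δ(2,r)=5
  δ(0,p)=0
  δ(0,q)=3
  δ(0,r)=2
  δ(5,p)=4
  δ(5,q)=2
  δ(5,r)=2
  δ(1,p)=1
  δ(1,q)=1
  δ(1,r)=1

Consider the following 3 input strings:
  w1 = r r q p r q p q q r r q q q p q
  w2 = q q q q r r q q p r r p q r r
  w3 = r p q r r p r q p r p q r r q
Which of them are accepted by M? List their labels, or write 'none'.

w1, w2, w3

w1:
  start at 3
  read 'r': 3 → 5
  read 'r': 5 → 2
  read 'q': 2 → 5
  read 'p': 5 → 4
  read 'r': 4 → 1
  read 'q': 1 → 1
  read 'p': 1 → 1
  read 'q': 1 → 1
  read 'q': 1 → 1
  read 'r': 1 → 1
  read 'r': 1 → 1
  read 'q': 1 → 1
  read 'q': 1 → 1
  read 'q': 1 → 1
  read 'p': 1 → 1
  read 'q': 1 → 1
  end 1, accepted
w2:
  start at 3
  read 'q': 3 → 2
  read 'q': 2 → 5
  read 'q': 5 → 2
  read 'q': 2 → 5
  read 'r': 5 → 2
  read 'r': 2 → 5
  read 'q': 5 → 2
  read 'q': 2 → 5
  read 'p': 5 → 4
  read 'r': 4 → 1
  read 'r': 1 → 1
  read 'p': 1 → 1
  read 'q': 1 → 1
  read 'r': 1 → 1
  read 'r': 1 → 1
  end 1, accepted
w3:
  start at 3
  read 'r': 3 → 5
  read 'p': 5 → 4
  read 'q': 4 → 1
  read 'r': 1 → 1
  read 'r': 1 → 1
  read 'p': 1 → 1
  read 'r': 1 → 1
  read 'q': 1 → 1
  read 'p': 1 → 1
  read 'r': 1 → 1
  read 'p': 1 → 1
  read 'q': 1 → 1
  read 'r': 1 → 1
  read 'r': 1 → 1
  read 'q': 1 → 1
  end 1, accepted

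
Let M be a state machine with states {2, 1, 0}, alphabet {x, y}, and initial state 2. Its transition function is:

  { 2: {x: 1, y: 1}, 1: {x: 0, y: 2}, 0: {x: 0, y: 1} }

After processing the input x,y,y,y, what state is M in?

2

2 → 1 → 2 → 1 → 2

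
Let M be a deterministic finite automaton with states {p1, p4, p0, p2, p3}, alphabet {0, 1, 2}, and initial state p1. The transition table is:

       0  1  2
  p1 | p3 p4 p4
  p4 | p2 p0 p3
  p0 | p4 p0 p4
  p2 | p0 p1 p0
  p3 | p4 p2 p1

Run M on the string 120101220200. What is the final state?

p2

start at p1
read '1': p1 → p4
read '2': p4 → p3
read '0': p3 → p4
read '1': p4 → p0
read '0': p0 → p4
read '1': p4 → p0
read '2': p0 → p4
read '2': p4 → p3
read '0': p3 → p4
read '2': p4 → p3
read '0': p3 → p4
read '0': p4 → p2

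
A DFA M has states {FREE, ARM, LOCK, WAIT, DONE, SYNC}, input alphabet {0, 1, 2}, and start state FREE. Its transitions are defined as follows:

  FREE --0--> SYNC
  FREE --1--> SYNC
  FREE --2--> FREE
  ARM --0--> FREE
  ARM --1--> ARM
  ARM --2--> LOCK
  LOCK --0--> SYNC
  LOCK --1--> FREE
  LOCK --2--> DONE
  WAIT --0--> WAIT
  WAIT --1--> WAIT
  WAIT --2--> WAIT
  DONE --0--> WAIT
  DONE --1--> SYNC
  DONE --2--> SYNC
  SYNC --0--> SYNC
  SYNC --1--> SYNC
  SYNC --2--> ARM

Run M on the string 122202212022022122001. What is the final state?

WAIT

Trace: FREE -1-> SYNC -2-> ARM -2-> LOCK -2-> DONE -0-> WAIT -2-> WAIT -2-> WAIT -1-> WAIT -2-> WAIT -0-> WAIT -2-> WAIT -2-> WAIT -0-> WAIT -2-> WAIT -2-> WAIT -1-> WAIT -2-> WAIT -2-> WAIT -0-> WAIT -0-> WAIT -1-> WAIT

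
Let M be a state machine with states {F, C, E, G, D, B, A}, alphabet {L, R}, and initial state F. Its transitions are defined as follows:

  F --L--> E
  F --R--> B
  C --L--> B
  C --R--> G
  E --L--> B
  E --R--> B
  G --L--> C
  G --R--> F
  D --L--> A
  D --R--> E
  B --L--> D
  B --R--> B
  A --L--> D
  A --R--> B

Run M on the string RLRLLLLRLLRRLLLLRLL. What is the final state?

F → B → D → E → B → D → A → D → E → B → D → E → B → D → A → D → A → B → D → A

A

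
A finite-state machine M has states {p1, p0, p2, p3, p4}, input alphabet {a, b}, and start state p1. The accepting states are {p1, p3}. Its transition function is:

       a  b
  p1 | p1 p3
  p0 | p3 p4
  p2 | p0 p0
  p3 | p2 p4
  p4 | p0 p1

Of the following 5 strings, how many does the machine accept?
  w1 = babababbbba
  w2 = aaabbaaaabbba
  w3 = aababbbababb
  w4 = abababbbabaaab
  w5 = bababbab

1

w1: p1 → p3 → p2 → p0 → p3 → p4 → p0 → p4 → p1 → p3 → p4 → p0  → end p0, rejected
w2: p1 → p1 → p1 → p1 → p3 → p4 → p0 → p3 → p2 → p0 → p4 → p1 → p3 → p2  → end p2, rejected
w3: p1 → p1 → p1 → p3 → p2 → p0 → p4 → p1 → p1 → p3 → p2 → p0 → p4  → end p4, rejected
w4: p1 → p1 → p3 → p2 → p0 → p3 → p4 → p1 → p3 → p2 → p0 → p3 → p2 → p0 → p4  → end p4, rejected
w5: p1 → p3 → p2 → p0 → p3 → p4 → p1 → p1 → p3  → end p3, accepted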